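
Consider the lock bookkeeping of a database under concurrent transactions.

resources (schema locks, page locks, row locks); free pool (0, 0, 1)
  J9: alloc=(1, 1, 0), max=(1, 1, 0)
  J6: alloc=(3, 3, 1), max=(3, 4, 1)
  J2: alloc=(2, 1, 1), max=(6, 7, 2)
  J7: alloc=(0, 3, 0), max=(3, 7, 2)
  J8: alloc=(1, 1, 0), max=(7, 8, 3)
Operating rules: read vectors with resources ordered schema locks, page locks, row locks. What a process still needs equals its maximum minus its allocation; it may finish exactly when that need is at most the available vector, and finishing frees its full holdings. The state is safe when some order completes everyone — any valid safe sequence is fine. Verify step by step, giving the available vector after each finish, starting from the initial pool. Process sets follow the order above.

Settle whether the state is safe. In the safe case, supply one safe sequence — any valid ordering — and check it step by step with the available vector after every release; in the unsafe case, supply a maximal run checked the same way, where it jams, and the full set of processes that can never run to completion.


SAFE — a valid safe sequence is J9, J6, J7, J2, J8.
Key observation: at J6 the run first touches a limit — (0, 1, 0) against (1, 1, 1), exact on a resource it actually requests.
Step-by-step check:
  pool = (0, 0, 1)
  J9 needs (0, 0, 0) <= (0, 0, 1) -> finishes; pool += (1, 1, 0) = (1, 1, 1)
  J6 needs (0, 1, 0) <= (1, 1, 1) -> finishes; pool += (3, 3, 1) = (4, 4, 2)
  J7 needs (3, 4, 2) <= (4, 4, 2) -> finishes; pool += (0, 3, 0) = (4, 7, 2)
  J2 needs (4, 6, 1) <= (4, 7, 2) -> finishes; pool += (2, 1, 1) = (6, 8, 3)
  J8 needs (6, 7, 3) <= (6, 8, 3) -> finishes; pool += (1, 1, 0) = (7, 9, 3)


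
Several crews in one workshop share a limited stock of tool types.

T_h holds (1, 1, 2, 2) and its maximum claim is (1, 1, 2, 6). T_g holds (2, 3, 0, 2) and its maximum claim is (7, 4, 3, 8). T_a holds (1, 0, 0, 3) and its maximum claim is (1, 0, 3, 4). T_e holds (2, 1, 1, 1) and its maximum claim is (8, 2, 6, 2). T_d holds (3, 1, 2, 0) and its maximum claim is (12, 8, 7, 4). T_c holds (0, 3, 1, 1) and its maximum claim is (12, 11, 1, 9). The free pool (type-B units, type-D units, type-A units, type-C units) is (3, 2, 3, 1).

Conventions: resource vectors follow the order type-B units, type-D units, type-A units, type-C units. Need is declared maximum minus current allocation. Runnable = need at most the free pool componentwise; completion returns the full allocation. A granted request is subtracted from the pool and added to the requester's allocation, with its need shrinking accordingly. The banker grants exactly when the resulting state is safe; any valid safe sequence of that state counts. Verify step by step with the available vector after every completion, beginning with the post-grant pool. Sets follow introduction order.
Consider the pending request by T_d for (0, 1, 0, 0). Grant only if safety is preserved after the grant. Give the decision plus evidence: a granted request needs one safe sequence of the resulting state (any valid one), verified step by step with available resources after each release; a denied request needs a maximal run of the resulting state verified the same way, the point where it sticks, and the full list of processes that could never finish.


GRANT: granting preserves safety; a valid post-grant sequence is T_a, T_h, T_g, T_e, T_d, T_c.
Key observation: (3, 1, 3, 1) free after granting still covers T_a first, and each release covers the next.
Check on the post-grant state, step by step:
  pool = (3, 1, 3, 1)
  run T_a (needs (0, 0, 3, 1), free (3, 1, 3, 1)); after release of (1, 0, 0, 3) the pool is (4, 1, 3, 4)
  run T_h (needs (0, 0, 0, 4), free (4, 1, 3, 4)); after release of (1, 1, 2, 2) the pool is (5, 2, 5, 6)
  run T_g (needs (5, 1, 3, 6), free (5, 2, 5, 6)); after release of (2, 3, 0, 2) the pool is (7, 5, 5, 8)
  run T_e (needs (6, 1, 5, 1), free (7, 5, 5, 8)); after release of (2, 1, 1, 1) the pool is (9, 6, 6, 9)
  run T_d (needs (9, 6, 5, 4), free (9, 6, 6, 9)); after release of (3, 2, 2, 0) the pool is (12, 8, 8, 9)
  run T_c (needs (12, 8, 0, 8), free (12, 8, 8, 9)); after release of (0, 3, 1, 1) the pool is (12, 11, 9, 10)


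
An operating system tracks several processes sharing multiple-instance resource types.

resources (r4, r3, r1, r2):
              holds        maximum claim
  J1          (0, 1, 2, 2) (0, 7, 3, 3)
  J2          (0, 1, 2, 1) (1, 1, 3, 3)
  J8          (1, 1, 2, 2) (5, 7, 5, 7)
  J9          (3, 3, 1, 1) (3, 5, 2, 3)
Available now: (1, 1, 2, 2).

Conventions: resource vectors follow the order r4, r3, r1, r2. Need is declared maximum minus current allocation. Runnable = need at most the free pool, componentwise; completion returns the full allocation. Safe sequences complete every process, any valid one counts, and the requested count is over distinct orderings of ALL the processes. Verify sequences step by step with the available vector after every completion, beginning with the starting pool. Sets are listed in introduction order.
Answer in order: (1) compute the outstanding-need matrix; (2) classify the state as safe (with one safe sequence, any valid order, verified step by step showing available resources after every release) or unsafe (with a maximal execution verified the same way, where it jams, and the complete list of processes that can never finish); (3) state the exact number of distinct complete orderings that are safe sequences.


(1) Need matrix, components ordered r4, r3, r1, r2:
  J1: (0, 6, 1, 1)
  J2: (1, 0, 1, 2)
  J8: (4, 6, 3, 5)
  J9: (0, 2, 1, 2)
(2) UNSAFE.
Key observation: even finishing J2, J9 leaves just (4, 5, 5, 4) free — too little r3 for any of the remaining processes.
The run J2, J9 cannot be extended any further. Step-by-step check:
  pool = (1, 1, 2, 2)
  J2 needs (1, 0, 1, 2) <= (1, 1, 2, 2) -> finishes; pool += (0, 1, 2, 1) = (1, 2, 4, 3)
  J9 needs (0, 2, 1, 2) <= (1, 2, 4, 3) -> finishes; pool += (3, 3, 1, 1) = (4, 5, 5, 4)
  J1 still needs (0, 6, 1, 1) but only (4, 5, 5, 4) is free — short on r3
  J8 still needs (4, 6, 3, 5) but only (4, 5, 5, 4) is free — short on r3 and r2
Processes that can never finish: J1 and J8.
(3) Precisely 0 of the possible complete orderings are safe sequences.


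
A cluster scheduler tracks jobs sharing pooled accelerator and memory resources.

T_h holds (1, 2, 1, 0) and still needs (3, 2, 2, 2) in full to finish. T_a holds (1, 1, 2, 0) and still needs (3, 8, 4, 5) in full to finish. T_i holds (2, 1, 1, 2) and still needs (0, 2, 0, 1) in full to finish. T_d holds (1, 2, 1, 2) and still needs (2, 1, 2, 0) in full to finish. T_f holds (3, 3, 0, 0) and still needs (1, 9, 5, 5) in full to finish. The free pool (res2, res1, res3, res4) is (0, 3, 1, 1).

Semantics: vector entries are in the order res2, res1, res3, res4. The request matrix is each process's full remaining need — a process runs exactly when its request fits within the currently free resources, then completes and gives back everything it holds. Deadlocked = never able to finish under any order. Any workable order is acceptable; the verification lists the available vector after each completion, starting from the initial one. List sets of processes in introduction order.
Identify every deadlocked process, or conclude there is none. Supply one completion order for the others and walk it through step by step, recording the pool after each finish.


Nothing here is deadlocked.
Key observation: there is always a runnable process — T_i first — so the state unwinds completely.
A valid finishing order for the others: T_i, T_d, T_h, T_a, T_f. Check, step by step:
  pool = (0, 3, 1, 1)
  T_i: need (0, 2, 0, 1) fits (0, 3, 1, 1); releases (2, 1, 1, 2), pool now (2, 4, 2, 3)
  T_d: need (2, 1, 2, 0) fits (2, 4, 2, 3); releases (1, 2, 1, 2), pool now (3, 6, 3, 5)
  T_h: need (3, 2, 2, 2) fits (3, 6, 3, 5); releases (1, 2, 1, 0), pool now (4, 8, 4, 5)
  T_a: need (3, 8, 4, 5) fits (4, 8, 4, 5); releases (1, 1, 2, 0), pool now (5, 9, 6, 5)
  T_f: need (1, 9, 5, 5) fits (5, 9, 6, 5); releases (3, 3, 0, 0), pool now (8, 12, 6, 5)


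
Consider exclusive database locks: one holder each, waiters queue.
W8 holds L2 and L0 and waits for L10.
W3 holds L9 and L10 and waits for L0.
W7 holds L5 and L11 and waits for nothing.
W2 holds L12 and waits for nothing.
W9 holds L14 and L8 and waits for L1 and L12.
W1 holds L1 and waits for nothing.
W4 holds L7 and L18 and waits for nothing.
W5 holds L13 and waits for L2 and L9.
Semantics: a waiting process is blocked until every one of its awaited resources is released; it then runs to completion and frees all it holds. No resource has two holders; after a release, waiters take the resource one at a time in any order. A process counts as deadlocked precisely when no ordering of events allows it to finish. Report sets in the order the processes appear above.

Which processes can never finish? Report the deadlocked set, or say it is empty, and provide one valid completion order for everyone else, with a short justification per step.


The deadlocked set is W8, W3 and W5.
Key observation: the waits loop around W8 -> W3 -> W8 with no way out; W5 waits into the deadlock from upstream.
A valid finishing order for the others: W2, W7, W1, W9, W4.
Verifying each step:
  W2: no waits; runs immediately, freeing L12
  W7: no waits; runs immediately, freeing L5 and L11
  W1: no waits; runs immediately, freeing L1
  W9 waits on L1 and L12 — all released -> runs and releases L14 and L8
  W4: no waits; runs immediately, freeing L7 and L18


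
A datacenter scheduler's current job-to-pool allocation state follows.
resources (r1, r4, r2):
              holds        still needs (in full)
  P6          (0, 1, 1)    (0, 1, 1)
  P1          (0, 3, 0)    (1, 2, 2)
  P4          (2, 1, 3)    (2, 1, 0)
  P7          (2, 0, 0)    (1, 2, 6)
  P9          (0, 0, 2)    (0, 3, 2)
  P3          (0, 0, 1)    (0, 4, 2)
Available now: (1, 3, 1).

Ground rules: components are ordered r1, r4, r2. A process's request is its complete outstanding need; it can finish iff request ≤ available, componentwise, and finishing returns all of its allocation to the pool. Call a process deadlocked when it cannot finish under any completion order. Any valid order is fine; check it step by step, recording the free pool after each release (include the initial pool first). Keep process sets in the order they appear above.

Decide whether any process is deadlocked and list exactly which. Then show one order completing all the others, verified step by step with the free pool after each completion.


Deadlocked set: P4 and P7.
Key observation: after P6, P3, P9, P1 the pool peaks at (1, 7, 5), and each blocked process is short somewhere: P4 on r1; P7 on r2.
A valid finishing order for the others: P6, P3, P9, P1. Walking it through:
  pool = (1, 3, 1)
  P6 needs (0, 1, 1) <= (1, 3, 1) -> finishes; pool += (0, 1, 1) = (1, 4, 2)
  P3 needs (0, 4, 2) <= (1, 4, 2) -> finishes; pool += (0, 0, 1) = (1, 4, 3)
  P9 needs (0, 3, 2) <= (1, 4, 3) -> finishes; pool += (0, 0, 2) = (1, 4, 5)
  P1 needs (1, 2, 2) <= (1, 4, 5) -> finishes; pool += (0, 3, 0) = (1, 7, 5)
None of the blocked processes ever fits:
  blocked: P4 wants (2, 1, 0), pool (1, 7, 5) — not enough r1
  blocked: P7 wants (1, 2, 6), pool (1, 7, 5) — not enough r2


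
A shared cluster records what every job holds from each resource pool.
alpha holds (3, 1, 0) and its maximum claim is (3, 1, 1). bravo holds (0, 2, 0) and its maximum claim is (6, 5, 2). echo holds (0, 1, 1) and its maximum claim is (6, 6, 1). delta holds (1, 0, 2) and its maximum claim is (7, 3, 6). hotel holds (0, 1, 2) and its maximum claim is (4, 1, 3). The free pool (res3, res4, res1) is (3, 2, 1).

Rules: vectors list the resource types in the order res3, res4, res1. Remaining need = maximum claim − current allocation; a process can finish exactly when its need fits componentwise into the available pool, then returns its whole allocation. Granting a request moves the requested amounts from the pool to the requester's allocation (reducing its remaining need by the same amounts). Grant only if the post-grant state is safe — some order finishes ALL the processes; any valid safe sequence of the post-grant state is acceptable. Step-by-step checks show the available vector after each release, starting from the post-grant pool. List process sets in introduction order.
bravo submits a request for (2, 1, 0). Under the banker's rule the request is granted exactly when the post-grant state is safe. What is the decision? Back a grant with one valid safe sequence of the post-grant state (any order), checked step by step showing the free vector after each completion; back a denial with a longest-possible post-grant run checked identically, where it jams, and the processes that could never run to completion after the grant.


GRANT — the state after the grant stays safe, e.g. via alpha, hotel, bravo, echo, delta.
Key observation: after the grant the pool drops to (1, 1, 1), which still lets alpha finish first and unwind the rest.
Verifying the post-grant state step by step:
  pool = (1, 1, 1)
  run alpha (needs (0, 0, 1), free (1, 1, 1)); after release of (3, 1, 0) the pool is (4, 2, 1)
  run hotel (needs (4, 0, 1), free (4, 2, 1)); after release of (0, 1, 2) the pool is (4, 3, 3)
  run bravo (needs (4, 2, 2), free (4, 3, 3)); after release of (2, 3, 0) the pool is (6, 6, 3)
  run echo (needs (6, 5, 0), free (6, 6, 3)); after release of (0, 1, 1) the pool is (6, 7, 4)
  run delta (needs (6, 3, 4), free (6, 7, 4)); after release of (1, 0, 2) the pool is (7, 7, 6)


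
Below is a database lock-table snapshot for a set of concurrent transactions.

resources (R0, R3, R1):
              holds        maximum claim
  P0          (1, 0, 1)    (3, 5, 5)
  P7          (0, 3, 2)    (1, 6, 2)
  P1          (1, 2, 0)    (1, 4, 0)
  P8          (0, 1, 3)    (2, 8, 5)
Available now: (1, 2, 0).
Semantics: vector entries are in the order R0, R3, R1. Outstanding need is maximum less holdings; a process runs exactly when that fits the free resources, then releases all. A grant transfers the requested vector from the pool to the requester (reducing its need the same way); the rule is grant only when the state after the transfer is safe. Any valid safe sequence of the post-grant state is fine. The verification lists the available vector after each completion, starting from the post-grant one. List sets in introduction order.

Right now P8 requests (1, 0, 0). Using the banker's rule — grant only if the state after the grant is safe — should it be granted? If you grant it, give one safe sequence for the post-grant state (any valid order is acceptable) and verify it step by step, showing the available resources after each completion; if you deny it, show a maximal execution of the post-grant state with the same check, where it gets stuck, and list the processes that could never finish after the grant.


GRANT. The post-grant state is safe; one safe sequence: P1, P7, P8, P0.
Key observation: the grant leaves (0, 2, 0) free — enough for P1, whose release restarts the cascade.
Check on the post-grant state, step by step:
  pool = (0, 2, 0)
  P1 needs (0, 2, 0) <= (0, 2, 0) -> finishes; pool += (1, 2, 0) = (1, 4, 0)
  P7 needs (1, 3, 0) <= (1, 4, 0) -> finishes; pool += (0, 3, 2) = (1, 7, 2)
  P8 needs (1, 7, 2) <= (1, 7, 2) -> finishes; pool += (1, 1, 3) = (2, 8, 5)
  P0 needs (2, 5, 4) <= (2, 8, 5) -> finishes; pool += (1, 0, 1) = (3, 8, 6)


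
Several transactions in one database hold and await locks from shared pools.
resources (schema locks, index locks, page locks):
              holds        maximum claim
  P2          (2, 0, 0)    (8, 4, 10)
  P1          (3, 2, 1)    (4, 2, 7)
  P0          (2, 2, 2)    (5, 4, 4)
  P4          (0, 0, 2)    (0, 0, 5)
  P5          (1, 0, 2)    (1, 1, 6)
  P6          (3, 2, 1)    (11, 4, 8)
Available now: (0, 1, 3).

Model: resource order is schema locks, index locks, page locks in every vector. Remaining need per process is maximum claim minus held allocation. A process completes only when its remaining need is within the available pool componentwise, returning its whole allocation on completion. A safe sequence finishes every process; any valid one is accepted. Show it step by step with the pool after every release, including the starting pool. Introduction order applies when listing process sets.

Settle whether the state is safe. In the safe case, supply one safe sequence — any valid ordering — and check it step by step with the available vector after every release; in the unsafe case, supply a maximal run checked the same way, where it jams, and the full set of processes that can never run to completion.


The state is SAFE; one workable sequence: P4, P5, P1, P0, P2, P6.
Key observation: the first exact fit in this order is P4 — it needs (0, 0, 3) with (0, 1, 3) free, meeting a requested resource to the last unit.
Verifying each step:
  pool = (0, 1, 3)
  P4: need (0, 0, 3) fits (0, 1, 3); releases (0, 0, 2), pool now (0, 1, 5)
  P5: need (0, 1, 4) fits (0, 1, 5); releases (1, 0, 2), pool now (1, 1, 7)
  P1: need (1, 0, 6) fits (1, 1, 7); releases (3, 2, 1), pool now (4, 3, 8)
  P0: need (3, 2, 2) fits (4, 3, 8); releases (2, 2, 2), pool now (6, 5, 10)
  P2: need (6, 4, 10) fits (6, 5, 10); releases (2, 0, 0), pool now (8, 5, 10)
  P6: need (8, 2, 7) fits (8, 5, 10); releases (3, 2, 1), pool now (11, 7, 11)


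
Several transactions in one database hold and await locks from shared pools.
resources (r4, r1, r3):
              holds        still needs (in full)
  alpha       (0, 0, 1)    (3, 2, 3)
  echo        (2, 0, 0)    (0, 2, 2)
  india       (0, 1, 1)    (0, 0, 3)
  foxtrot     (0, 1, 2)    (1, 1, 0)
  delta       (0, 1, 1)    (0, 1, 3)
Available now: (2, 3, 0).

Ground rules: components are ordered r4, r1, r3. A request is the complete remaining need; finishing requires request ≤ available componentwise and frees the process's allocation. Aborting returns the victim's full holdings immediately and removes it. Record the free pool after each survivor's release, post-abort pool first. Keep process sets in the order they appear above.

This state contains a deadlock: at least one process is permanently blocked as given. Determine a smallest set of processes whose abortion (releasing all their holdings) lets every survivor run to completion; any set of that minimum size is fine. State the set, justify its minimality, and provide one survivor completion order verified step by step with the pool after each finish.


Abort india.
Key observation: delta had no path to completion before; after the abort of india ((0, 1, 1) returned), step 3 is where it fits.
Why nothing smaller works: aborting no one leaves the state deadlocked as given.
Survivors finish in the order: foxtrot, echo, delta, alpha. Verifying each step (pool after the aborts first):
  pool = (2, 4, 1)
  foxtrot: need (1, 1, 0) fits (2, 4, 1); releases (0, 1, 2), pool now (2, 5, 3)
  echo: need (0, 2, 2) fits (2, 5, 3); releases (2, 0, 0), pool now (4, 5, 3)
  delta: need (0, 1, 3) fits (4, 5, 3); releases (0, 1, 1), pool now (4, 6, 4)
  alpha: need (3, 2, 3) fits (4, 6, 4); releases (0, 0, 1), pool now (4, 6, 5)


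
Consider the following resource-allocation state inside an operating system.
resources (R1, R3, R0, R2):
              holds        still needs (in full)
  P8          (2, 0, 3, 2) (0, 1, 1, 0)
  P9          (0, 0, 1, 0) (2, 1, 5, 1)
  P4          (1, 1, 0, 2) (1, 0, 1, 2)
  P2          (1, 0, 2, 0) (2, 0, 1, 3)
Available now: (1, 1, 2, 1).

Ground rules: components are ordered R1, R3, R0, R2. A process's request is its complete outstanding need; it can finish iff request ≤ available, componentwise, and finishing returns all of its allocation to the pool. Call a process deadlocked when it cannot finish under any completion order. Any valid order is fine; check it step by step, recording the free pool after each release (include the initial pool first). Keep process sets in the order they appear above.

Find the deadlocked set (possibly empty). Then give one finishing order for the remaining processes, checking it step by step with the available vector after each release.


No process is deadlocked.
Key observation: starting with P8, each completion frees enough for the next — no one is permanently blocked.
The rest can finish in the order P8, P4, P9, P2. Check, step by step:
  pool = (1, 1, 2, 1)
  P8: need (0, 1, 1, 0) fits (1, 1, 2, 1); releases (2, 0, 3, 2), pool now (3, 1, 5, 3)
  P4: need (1, 0, 1, 2) fits (3, 1, 5, 3); releases (1, 1, 0, 2), pool now (4, 2, 5, 5)
  P9: need (2, 1, 5, 1) fits (4, 2, 5, 5); releases (0, 0, 1, 0), pool now (4, 2, 6, 5)
  P2: need (2, 0, 1, 3) fits (4, 2, 6, 5); releases (1, 0, 2, 0), pool now (5, 2, 8, 5)


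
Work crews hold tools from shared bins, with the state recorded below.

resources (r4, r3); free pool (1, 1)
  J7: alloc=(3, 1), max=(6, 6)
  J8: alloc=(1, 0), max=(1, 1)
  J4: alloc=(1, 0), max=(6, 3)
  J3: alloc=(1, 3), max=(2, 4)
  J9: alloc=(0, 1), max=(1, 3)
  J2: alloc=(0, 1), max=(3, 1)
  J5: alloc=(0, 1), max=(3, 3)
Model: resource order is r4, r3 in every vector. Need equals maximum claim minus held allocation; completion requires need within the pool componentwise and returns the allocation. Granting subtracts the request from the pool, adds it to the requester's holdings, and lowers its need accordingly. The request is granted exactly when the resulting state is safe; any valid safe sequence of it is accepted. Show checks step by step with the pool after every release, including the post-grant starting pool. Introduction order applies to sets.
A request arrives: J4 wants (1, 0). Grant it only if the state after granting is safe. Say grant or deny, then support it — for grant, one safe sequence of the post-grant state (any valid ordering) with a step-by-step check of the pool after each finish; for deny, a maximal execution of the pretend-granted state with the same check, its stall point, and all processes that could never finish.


DENY. Granting would leave the state unsafe.
Key observation: after J8, J3, J9 complete, (2, 5) is the best the pool ever gets, yet each leftover process wants more r4.
On the post-grant state, J8, J3, J9 is a maximal run — nothing extends it. Walking it through:
  pool = (0, 1)
  run J8 (needs (0, 1), free (0, 1)); after release of (1, 0) the pool is (1, 1)
  run J3 (needs (1, 1), free (1, 1)); after release of (1, 3) the pool is (2, 4)
  run J9 (needs (1, 2), free (2, 4)); after release of (0, 1) the pool is (2, 5)
  blocked: J7 wants (3, 5), pool (2, 5) — not enough r4
  blocked: J4 wants (4, 3), pool (2, 5) — not enough r4
  blocked: J2 wants (3, 0), pool (2, 5) — not enough r4
  blocked: J5 wants (3, 2), pool (2, 5) — not enough r4
Had the request been granted, J7, J4, J2 and J5 could never finish.


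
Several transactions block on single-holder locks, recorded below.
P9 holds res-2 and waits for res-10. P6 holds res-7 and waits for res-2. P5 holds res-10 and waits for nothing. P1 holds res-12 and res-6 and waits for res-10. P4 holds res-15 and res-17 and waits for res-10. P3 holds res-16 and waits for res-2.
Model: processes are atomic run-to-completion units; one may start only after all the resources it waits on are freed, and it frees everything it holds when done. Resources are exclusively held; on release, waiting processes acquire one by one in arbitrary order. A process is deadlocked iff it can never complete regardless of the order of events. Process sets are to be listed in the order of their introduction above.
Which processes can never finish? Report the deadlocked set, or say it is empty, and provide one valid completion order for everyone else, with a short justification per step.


Nothing here is deadlocked.
Key observation: no waiting chain loops back on itself — every chain ends at a process that waits on nothing, so everyone eventually runs.
A valid finishing order for the others: P5, P4, P9, P6, P3, P1.
Check, step by step:
  run P5 (it waits on nothing); releases res-10
  P4: everything it awaited (res-10) is free; runs, freeing res-15 and res-17
  P9: everything it awaited (res-10) is free; runs, freeing res-2
  P6: everything it awaited (res-2) is free; runs, freeing res-7
  P3: everything it awaited (res-2) is free; runs, freeing res-16
  P1: everything it awaited (res-10) is free; runs, freeing res-12 and res-6


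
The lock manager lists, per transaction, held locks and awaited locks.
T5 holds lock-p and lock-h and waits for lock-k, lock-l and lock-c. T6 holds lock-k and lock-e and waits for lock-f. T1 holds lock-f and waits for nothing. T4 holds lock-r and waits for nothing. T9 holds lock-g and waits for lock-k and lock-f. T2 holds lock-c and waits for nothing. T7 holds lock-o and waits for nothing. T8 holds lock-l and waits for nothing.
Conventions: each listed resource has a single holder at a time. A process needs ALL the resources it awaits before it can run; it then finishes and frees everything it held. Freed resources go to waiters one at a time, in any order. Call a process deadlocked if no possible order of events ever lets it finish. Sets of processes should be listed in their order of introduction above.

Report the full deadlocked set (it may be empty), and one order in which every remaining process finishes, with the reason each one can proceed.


Nothing here is deadlocked.
Key observation: no waiting chain loops back on itself — every chain ends at a process that waits on nothing, so everyone eventually runs.
One completion order for the rest: T7, T1, T6, T2, T4, T8, T9, T5.
Walking it through:
  T7: no waits; runs immediately, freeing lock-o
  T1: no waits; runs immediately, freeing lock-f
  run T6 (all its waits — lock-f — are resolved); releases lock-k and lock-e
  T2: no waits; runs immediately, freeing lock-c
  T4: no waits; runs immediately, freeing lock-r
  T8: no waits; runs immediately, freeing lock-l
  run T9 (all its waits — lock-k and lock-f — are resolved); releases lock-g
  run T5 (all its waits — lock-k, lock-l and lock-c — are resolved); releases lock-p and lock-h


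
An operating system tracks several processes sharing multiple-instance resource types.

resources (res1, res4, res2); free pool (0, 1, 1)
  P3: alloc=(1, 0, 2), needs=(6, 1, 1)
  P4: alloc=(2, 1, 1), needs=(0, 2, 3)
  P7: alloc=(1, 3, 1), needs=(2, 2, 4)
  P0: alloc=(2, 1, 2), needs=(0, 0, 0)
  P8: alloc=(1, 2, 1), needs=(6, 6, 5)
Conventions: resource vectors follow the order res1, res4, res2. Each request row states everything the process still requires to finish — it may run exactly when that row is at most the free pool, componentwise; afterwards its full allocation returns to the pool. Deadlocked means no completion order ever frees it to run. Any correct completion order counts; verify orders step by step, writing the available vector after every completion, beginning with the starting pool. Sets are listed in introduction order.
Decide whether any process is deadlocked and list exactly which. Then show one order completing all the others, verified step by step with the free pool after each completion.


Deadlocked: P3 and P8.
Key observation: once P0, P4, P7 finish, the pool peaks at (5, 6, 5) — and every remaining process still needs more res1 than that.
One completion order for the rest: P0, P4, P7. Check, step by step:
  pool = (0, 1, 1)
  P0 needs (0, 0, 0) <= (0, 1, 1) -> finishes; pool += (2, 1, 2) = (2, 2, 3)
  P4 needs (0, 2, 3) <= (2, 2, 3) -> finishes; pool += (2, 1, 1) = (4, 3, 4)
  P7 needs (2, 2, 4) <= (4, 3, 4) -> finishes; pool += (1, 3, 1) = (5, 6, 5)
None of the blocked processes ever fits:
  blocked: P3 wants (6, 1, 1), pool (5, 6, 5) — not enough res1
  blocked: P8 wants (6, 6, 5), pool (5, 6, 5) — not enough res1


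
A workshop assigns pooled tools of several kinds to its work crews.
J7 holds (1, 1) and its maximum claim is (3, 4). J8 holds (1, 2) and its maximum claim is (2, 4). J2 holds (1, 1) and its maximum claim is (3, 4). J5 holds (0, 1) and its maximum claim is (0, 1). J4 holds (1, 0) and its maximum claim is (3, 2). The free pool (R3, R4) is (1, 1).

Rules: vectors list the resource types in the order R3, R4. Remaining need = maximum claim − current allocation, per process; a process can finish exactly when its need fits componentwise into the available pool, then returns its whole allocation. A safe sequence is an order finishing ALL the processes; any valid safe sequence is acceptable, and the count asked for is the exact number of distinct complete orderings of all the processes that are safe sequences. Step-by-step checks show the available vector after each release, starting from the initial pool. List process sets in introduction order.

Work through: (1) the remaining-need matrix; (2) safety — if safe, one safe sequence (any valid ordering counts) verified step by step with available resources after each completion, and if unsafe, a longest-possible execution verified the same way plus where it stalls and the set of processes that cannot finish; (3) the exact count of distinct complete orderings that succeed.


(1) Need matrix, components ordered R3, R4:
  J7: (2, 3)
  J8: (1, 2)
  J2: (2, 3)
  J5: (0, 0)
  J4: (2, 2)
(2) SAFE — a valid safe sequence is J5, J8, J2, J7, J4.
Key observation: the order's first zero-slack moment is J8 ((1, 2) needed, (1, 2) free — a requested resource with nothing to spare).
Check, step by step:
  pool = (1, 1)
  J5 needs (0, 0) <= (1, 1) -> finishes; pool += (0, 1) = (1, 2)
  J8 needs (1, 2) <= (1, 2) -> finishes; pool += (1, 2) = (2, 4)
  J2 needs (2, 3) <= (2, 4) -> finishes; pool += (1, 1) = (3, 5)
  J7 needs (2, 3) <= (3, 5) -> finishes; pool += (1, 1) = (4, 6)
  J4 needs (2, 2) <= (4, 6) -> finishes; pool += (1, 0) = (5, 6)
(3) The exact count: 6 of the possible complete orderings are safe sequences.


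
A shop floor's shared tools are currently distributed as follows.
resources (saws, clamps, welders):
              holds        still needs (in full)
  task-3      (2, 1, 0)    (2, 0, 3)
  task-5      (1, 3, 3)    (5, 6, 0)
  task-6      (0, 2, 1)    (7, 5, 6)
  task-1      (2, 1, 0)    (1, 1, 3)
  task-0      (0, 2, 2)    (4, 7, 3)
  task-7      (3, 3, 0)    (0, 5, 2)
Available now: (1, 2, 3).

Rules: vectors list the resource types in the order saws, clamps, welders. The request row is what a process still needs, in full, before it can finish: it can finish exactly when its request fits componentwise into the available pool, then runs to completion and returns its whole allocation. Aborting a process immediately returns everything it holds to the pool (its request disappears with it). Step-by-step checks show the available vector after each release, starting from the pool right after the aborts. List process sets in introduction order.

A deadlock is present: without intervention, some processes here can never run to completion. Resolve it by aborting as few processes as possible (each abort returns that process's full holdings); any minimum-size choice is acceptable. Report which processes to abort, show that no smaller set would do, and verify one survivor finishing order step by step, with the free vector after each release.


The answer: abort task-0.
Key observation: task-5 had no path to completion before; after the abort of task-0 ((0, 2, 2) returned), step 3 is where it fits.
No smaller set exists: with zero aborts the deadlock remains.
The survivors complete as task-1, task-3, task-5, task-7, task-6. Check, step by step (starting from the post-abort pool):
  pool = (1, 4, 5)
  task-1 needs (1, 1, 3) <= (1, 4, 5) -> finishes; pool += (2, 1, 0) = (3, 5, 5)
  task-3 needs (2, 0, 3) <= (3, 5, 5) -> finishes; pool += (2, 1, 0) = (5, 6, 5)
  task-5 needs (5, 6, 0) <= (5, 6, 5) -> finishes; pool += (1, 3, 3) = (6, 9, 8)
  task-7 needs (0, 5, 2) <= (6, 9, 8) -> finishes; pool += (3, 3, 0) = (9, 12, 8)
  task-6 needs (7, 5, 6) <= (9, 12, 8) -> finishes; pool += (0, 2, 1) = (9, 14, 9)


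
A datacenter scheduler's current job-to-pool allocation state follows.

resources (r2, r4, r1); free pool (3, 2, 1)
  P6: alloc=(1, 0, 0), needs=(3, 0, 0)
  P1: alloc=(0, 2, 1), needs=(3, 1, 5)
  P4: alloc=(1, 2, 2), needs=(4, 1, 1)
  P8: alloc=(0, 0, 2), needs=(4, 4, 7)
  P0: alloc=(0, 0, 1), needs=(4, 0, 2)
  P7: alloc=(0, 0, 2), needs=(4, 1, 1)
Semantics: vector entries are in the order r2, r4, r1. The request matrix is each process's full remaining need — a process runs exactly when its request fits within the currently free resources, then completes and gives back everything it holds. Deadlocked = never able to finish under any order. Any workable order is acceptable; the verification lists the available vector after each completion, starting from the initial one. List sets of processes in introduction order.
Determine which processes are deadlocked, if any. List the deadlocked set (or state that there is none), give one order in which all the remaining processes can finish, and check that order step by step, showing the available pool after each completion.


The deadlocked set is empty.
Key observation: there is always a runnable process — P6 first — so the state unwinds completely.
A valid finishing order for the others: P6, P7, P4, P0, P1, P8. Check, step by step:
  pool = (3, 2, 1)
  P6: need (3, 0, 0) fits (3, 2, 1); releases (1, 0, 0), pool now (4, 2, 1)
  P7: need (4, 1, 1) fits (4, 2, 1); releases (0, 0, 2), pool now (4, 2, 3)
  P4: need (4, 1, 1) fits (4, 2, 3); releases (1, 2, 2), pool now (5, 4, 5)
  P0: need (4, 0, 2) fits (5, 4, 5); releases (0, 0, 1), pool now (5, 4, 6)
  P1: need (3, 1, 5) fits (5, 4, 6); releases (0, 2, 1), pool now (5, 6, 7)
  P8: need (4, 4, 7) fits (5, 6, 7); releases (0, 0, 2), pool now (5, 6, 9)


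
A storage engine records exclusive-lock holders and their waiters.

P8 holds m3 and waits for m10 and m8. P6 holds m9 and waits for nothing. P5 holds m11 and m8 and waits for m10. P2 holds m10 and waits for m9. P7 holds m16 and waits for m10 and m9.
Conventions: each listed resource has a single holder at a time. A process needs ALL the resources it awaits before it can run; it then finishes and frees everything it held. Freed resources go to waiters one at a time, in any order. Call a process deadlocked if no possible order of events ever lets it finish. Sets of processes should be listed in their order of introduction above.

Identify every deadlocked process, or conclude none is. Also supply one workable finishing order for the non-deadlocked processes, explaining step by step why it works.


No process is deadlocked.
Key observation: every chain of waits terminates; starting from the processes that wait on nothing, all the rest unlock in turn.
One completion order for the rest: P6, P2, P7, P5, P8.
Verifying each step:
  run P6 (it waits on nothing); releases m9
  P2 waits on m9 — all released -> runs and releases m10
  P7 waits on m10 and m9 — all released -> runs and releases m16
  P5 waits on m10 — all released -> runs and releases m11 and m8
  P8 waits on m10 and m8 — all released -> runs and releases m3


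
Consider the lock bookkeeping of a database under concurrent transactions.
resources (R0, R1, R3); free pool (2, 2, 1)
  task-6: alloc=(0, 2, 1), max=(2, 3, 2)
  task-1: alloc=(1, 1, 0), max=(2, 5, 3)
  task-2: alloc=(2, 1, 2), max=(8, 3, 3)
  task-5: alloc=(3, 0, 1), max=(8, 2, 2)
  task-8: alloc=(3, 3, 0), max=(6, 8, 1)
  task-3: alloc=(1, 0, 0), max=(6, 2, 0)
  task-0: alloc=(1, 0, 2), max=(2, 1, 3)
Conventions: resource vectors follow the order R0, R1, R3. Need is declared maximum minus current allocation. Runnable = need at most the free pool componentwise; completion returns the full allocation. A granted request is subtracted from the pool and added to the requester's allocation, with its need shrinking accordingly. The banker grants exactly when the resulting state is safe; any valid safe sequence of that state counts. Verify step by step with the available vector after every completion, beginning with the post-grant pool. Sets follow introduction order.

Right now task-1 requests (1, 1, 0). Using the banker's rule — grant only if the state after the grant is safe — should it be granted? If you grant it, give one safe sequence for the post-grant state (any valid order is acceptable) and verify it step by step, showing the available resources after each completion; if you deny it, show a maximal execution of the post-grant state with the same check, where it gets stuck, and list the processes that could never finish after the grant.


GRANT — the state after the grant stays safe, e.g. via task-0, task-6, task-1, task-8, task-2, task-3, task-5.
Key observation: the grant leaves (1, 1, 1) free — enough for task-0, whose release restarts the cascade.
Step-by-step check of the post-grant state:
  pool = (1, 1, 1)
  task-0: need (1, 1, 1) fits (1, 1, 1); releases (1, 0, 2), pool now (2, 1, 3)
  task-6: need (2, 1, 1) fits (2, 1, 3); releases (0, 2, 1), pool now (2, 3, 4)
  task-1: need (0, 3, 3) fits (2, 3, 4); releases (2, 2, 0), pool now (4, 5, 4)
  task-8: need (3, 5, 1) fits (4, 5, 4); releases (3, 3, 0), pool now (7, 8, 4)
  task-2: need (6, 2, 1) fits (7, 8, 4); releases (2, 1, 2), pool now (9, 9, 6)
  task-3: need (5, 2, 0) fits (9, 9, 6); releases (1, 0, 0), pool now (10, 9, 6)
  task-5: need (5, 2, 1) fits (10, 9, 6); releases (3, 0, 1), pool now (13, 9, 7)


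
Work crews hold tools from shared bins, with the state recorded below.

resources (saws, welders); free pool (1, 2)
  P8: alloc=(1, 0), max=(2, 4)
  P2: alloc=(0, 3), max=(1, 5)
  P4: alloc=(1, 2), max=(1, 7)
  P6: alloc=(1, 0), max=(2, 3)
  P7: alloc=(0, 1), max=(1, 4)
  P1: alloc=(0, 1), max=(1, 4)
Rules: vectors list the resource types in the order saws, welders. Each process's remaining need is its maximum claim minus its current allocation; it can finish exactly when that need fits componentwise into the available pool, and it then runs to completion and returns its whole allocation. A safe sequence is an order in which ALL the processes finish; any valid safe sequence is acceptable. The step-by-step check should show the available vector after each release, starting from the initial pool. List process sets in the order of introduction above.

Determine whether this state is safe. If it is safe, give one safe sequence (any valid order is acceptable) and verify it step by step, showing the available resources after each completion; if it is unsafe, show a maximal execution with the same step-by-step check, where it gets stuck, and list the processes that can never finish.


SAFE, for example via the order P2, P8, P7, P1, P4, P6.
Key observation: the order's first zero-slack moment is P2 ((1, 2) needed, (1, 2) free — a requested resource with nothing to spare).
Walking it through:
  pool = (1, 2)
  P2: need (1, 2) fits (1, 2); releases (0, 3), pool now (1, 5)
  P8: need (1, 4) fits (1, 5); releases (1, 0), pool now (2, 5)
  P7: need (1, 3) fits (2, 5); releases (0, 1), pool now (2, 6)
  P1: need (1, 3) fits (2, 6); releases (0, 1), pool now (2, 7)
  P4: need (0, 5) fits (2, 7); releases (1, 2), pool now (3, 9)
  P6: need (1, 3) fits (3, 9); releases (1, 0), pool now (4, 9)


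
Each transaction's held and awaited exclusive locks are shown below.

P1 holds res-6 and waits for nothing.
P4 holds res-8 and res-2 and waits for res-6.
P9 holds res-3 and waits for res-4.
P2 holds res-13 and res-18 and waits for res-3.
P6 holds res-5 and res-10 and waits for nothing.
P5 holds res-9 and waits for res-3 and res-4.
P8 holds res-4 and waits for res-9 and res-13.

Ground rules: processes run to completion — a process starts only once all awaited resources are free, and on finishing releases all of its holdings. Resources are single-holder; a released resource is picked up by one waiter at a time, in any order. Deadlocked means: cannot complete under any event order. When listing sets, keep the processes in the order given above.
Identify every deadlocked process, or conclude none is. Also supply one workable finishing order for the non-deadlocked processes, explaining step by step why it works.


The deadlocked set is P9, P2, P5 and P8.
Key observation: the loop P9 -> P8 -> P2 -> P9 blocks itself forever; P5 is caught in further circular waits.
One completion order for the rest: P6, P1, P4.
Walking it through:
  P6 waits on nothing -> runs at once and releases res-5 and res-10
  P1 waits on nothing -> runs at once and releases res-6
  P4 waits on res-6 — all released -> runs and releases res-8 and res-2
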